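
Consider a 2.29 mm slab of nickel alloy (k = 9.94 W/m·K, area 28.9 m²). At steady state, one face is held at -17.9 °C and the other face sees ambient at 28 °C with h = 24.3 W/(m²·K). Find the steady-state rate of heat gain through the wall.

Treat each layer as a resistance in series:
  R_nickel alloy = L/(kA) = 0.00229/(9.94·28.9) = 7.972×10^-6 K/W
  R_conv,out = 1/(hA) = 1/(24.3·28.9) = 0.001424 K/W
ΣR = 7.972×10^-6 + 0.001424 = 0.001432 K/W
Q = ΔT/ΣR = (-17.9 °C − 28 °C)/0.001432 = -32100 W
(Negative Q ⇒ heat flows inward; heat gain = 32100 W.)

Q = 32.1 kW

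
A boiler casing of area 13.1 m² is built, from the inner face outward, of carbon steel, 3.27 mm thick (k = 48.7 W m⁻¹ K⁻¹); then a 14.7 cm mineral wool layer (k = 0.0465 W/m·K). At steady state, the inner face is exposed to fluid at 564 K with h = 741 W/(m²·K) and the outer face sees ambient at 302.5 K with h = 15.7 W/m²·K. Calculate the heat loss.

Series thermal resistances, inner to outer:
  R_conv,in = 1/(hA) = 1/(741·13.1) = 1.030×10^-4 K/W
  R_carbon steel = L/(kA) = 0.00327/(48.7·13.1) = 5.126×10^-6 K/W
  R_mineral wool = L/(kA) = 0.147/(0.0465·13.1) = 0.2413 K/W
  R_conv,out = 1/(hA) = 1/(15.7·13.1) = 0.004862 K/W
ΣR = 1.030×10^-4 + 5.126×10^-6 + 0.2413 + 0.004862 = 0.2463 K/W
Q = ΔT/ΣR = (564 K − 302.5 K)/0.2463 = 1060 W

Q = 1060 W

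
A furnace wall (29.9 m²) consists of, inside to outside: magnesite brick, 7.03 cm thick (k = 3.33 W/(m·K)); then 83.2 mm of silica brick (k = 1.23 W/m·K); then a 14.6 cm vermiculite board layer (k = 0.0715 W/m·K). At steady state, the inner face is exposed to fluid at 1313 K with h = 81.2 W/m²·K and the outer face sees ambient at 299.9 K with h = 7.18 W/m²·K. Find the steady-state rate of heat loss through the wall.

Q = 13.3 kW

Treat each layer as a resistance in series:
  R_conv,in = 1/(hA) = 1/(81.2·29.9) = 4.119×10^-4 K/W
  R_magnesite brick = L/(kA) = 0.0703/(3.33·29.9) = 7.061×10^-4 K/W
  R_silica brick = L/(kA) = 0.0832/(1.23·29.9) = 0.002262 K/W
  R_vermiculite board = L/(kA) = 0.146/(0.0715·29.9) = 0.06829 K/W
  R_conv,out = 1/(hA) = 1/(7.18·29.9) = 0.004658 K/W
ΣR = 4.119×10^-4 + 7.061×10^-4 + 0.002262 + 0.06829 + 0.004658 = 0.07633 K/W
Q = ΔT/ΣR = (1313 K − 299.9 K)/0.07633 = 13300 W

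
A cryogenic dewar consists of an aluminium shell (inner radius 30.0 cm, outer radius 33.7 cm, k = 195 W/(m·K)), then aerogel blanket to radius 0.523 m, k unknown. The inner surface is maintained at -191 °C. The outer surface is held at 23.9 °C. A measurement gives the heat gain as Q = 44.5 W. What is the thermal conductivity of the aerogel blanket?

ΣR = ΔT/Q = |-191 − 23.9|/44.5 = 4.829 K/W
Known resistances:
  R_aluminium = (1/0.300 − 1/0.337)/(4πk) = 0.3660/(4π·195) = 1.494×10^-4 K/W
R_aerogel blanket = ΣR − ΣR_known = 4.829 − 1.494×10^-4 = 4.829 K/W
(1/r₁−1/r₂)/(4πk) = 4.829 ⇒ k = 1.055/(4π·4.829) = 0.0174 W/m·K

k = 0.0174 W/m·K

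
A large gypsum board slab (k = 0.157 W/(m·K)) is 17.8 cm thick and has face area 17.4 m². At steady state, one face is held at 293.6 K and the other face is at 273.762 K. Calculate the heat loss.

Q = 304 W

Q = kA·ΔT/L = 0.157 × 17.4 × |293.6 K − 273.762 K| / 0.178 = 304 W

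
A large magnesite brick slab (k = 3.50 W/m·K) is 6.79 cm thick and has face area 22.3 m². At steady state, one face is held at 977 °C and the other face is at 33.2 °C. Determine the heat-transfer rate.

Q = 1.08×10^6 W

Q = kA·ΔT/L = 3.50 × 22.3 × |977 °C − 33.2 °C| / 0.0679 = 1.08×10^6 W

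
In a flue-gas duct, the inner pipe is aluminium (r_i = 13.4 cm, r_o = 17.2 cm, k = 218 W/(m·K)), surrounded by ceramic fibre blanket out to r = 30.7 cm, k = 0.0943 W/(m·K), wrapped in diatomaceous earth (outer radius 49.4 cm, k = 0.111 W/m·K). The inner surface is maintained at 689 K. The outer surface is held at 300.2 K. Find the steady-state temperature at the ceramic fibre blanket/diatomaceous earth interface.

T = 460 K

Treat each layer as a resistance in series:
  R'_aluminium = ln(0.172/0.134)/(2πk) = 0.2497/(2π·218) = 1.823×10^-4 m·K/W
  R'_ceramic fibre blanket = ln(0.307/0.172)/(2πk) = 0.5794/(2π·0.0943) = 0.9778 m·K/W
  R'_diatomaceous earth = ln(0.494/0.307)/(2πk) = 0.4757/(2π·0.111) = 0.6821 m·K/W
ΣR = 1.823×10^-4 + 0.9778 + 0.6821 = 1.660 m·K/W
Q' = ΔT/ΣR = (689 K − 300.2 K)/1.660 = 234.2 W/m
From the inner boundary to the ceramic fibre blanket/diatomaceous earth interface, ΣR_partial = 0.9780 m·K/W.
T_interface = T_in − Q'·ΣR_partial = 689 K − (234.2)(0.9780) = 460 K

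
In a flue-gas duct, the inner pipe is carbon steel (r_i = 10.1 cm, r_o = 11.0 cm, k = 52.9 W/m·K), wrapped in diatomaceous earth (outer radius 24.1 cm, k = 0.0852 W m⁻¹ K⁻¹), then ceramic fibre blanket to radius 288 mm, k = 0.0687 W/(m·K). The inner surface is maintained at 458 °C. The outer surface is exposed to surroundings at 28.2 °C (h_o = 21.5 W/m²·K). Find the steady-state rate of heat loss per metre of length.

Resistance network (inner→outer):
  R'_carbon steel = ln(0.110/0.101)/(2πk) = 0.08536/(2π·52.9) = 2.568×10^-4 m·K/W
  R'_diatomaceous earth = ln(0.241/0.110)/(2πk) = 0.7843/(2π·0.0852) = 1.465 m·K/W
  R'_ceramic fibre blanket = ln(0.288/0.241)/(2πk) = 0.1782/(2π·0.0687) = 0.4127 m·K/W
  R'_conv,out = 1/(2πr h) = 1/(2π·0.288·21.5) = 0.02570 m·K/W
ΣR = 2.568×10^-4 + 1.465 + 0.4127 + 0.02570 = 1.904 m·K/W
Q' = ΔT/ΣR = (458 °C − 28.2 °C)/1.904 = 226 W/m

Q' = 226 W/m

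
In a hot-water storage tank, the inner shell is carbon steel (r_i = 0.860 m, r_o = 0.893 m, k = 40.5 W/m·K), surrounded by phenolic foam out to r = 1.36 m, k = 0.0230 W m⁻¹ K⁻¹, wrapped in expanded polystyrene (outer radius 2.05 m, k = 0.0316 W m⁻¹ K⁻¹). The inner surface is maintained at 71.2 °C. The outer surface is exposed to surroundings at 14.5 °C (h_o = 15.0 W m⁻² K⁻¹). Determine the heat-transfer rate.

Q = 29.0 W

Series thermal resistances, inner to outer:
  R_carbon steel = (1/0.860 − 1/0.893)/(4πk) = 0.04297/(4π·40.5) = 8.443×10^-5 K/W
  R_phenolic foam = (1/0.893 − 1/1.36)/(4πk) = 0.3845/(4π·0.0230) = 1.330 K/W
  R_expanded polystyrene = (1/1.36 − 1/2.05)/(4πk) = 0.2475/(4π·0.0316) = 0.6232 K/W
  R_conv,out = 1/(4πr²h) = 1/(4π·2.05²·15.0) = 0.001262 K/W
ΣR = 8.443×10^-5 + 1.330 + 0.6232 + 0.001262 = 1.955 K/W
Q = ΔT/ΣR = (71.2 °C − 14.5 °C)/1.955 = 29.0 W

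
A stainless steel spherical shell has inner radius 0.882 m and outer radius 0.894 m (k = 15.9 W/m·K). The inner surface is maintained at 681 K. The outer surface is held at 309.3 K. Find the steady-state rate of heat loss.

Q = 4πk·ΔT/(1/r₁ − 1/r₂) = 4π × 15.9 × 371.7 / (1/0.882 − 1/0.894) = 4.88×10^6 W

Q = 4.88×10^6 W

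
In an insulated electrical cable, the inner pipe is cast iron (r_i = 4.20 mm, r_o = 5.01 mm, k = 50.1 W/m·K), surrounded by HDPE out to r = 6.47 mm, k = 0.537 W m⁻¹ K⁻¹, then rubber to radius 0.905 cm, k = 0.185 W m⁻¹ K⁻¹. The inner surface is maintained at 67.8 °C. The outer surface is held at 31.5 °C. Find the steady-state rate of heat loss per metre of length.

Series thermal resistances, inner to outer:
  R'_cast iron = ln(0.00501/0.00420)/(2πk) = 0.1764/(2π·50.1) = 5.602×10^-4 m·K/W
  R'_HDPE = ln(0.00647/0.00501)/(2πk) = 0.2557/(2π·0.537) = 0.07580 m·K/W
  R'_rubber = ln(0.00905/0.00647)/(2πk) = 0.3356/(2π·0.185) = 0.2887 m·K/W
ΣR = 5.602×10^-4 + 0.07580 + 0.2887 = 0.3651 m·K/W
Q' = ΔT/ΣR = (67.8 °C − 31.5 °C)/0.3651 = 99.4 W/m

Q' = 99.4 W/m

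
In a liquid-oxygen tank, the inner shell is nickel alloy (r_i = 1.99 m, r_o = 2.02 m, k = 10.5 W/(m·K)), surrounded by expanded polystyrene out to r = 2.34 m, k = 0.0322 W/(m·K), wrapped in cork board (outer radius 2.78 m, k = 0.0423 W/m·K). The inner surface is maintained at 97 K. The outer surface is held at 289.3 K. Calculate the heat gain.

Q = 653 W

Treat each layer as a resistance in series:
  R_nickel alloy = (1/1.99 − 1/2.02)/(4πk) = 0.007463/(4π·10.5) = 5.656×10^-5 K/W
  R_expanded polystyrene = (1/2.02 − 1/2.34)/(4πk) = 0.06770/(4π·0.0322) = 0.1673 K/W
  R_cork board = (1/2.34 − 1/2.78)/(4πk) = 0.06764/(4π·0.0423) = 0.1272 K/W
ΣR = 5.656×10^-5 + 0.1673 + 0.1272 = 0.2946 K/W
Q = ΔT/ΣR = (97 K − 289.3 K)/0.2946 = -653 W
(Negative Q ⇒ heat flows inward; heat gain = 653 W.)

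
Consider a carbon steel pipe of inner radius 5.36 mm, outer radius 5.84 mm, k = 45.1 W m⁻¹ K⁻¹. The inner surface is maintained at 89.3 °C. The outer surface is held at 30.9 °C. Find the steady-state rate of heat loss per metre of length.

Q' = 1.93×10^5 W/m

Q' = 2πk·ΔT/ln(r₂/r₁) = 2π × 45.1 × 58.4 / ln(0.00584/0.00536) = 1.93×10^5 W/m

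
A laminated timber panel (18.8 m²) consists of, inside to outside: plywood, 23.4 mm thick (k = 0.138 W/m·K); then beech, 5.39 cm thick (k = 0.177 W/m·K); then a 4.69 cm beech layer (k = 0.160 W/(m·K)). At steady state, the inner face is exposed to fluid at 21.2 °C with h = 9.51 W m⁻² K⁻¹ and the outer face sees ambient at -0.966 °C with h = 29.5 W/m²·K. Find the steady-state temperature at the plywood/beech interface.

Series thermal resistances, inner to outer:
  R_conv,in = 1/(hA) = 1/(9.51·18.8) = 0.005593 K/W
  R_plywood = L/(kA) = 0.0234/(0.138·18.8) = 0.009019 K/W
  R_beech = L/(kA) = 0.0539/(0.177·18.8) = 0.01620 K/W
  R_beech = L/(kA) = 0.0469/(0.160·18.8) = 0.01559 K/W
  R_conv,out = 1/(hA) = 1/(29.5·18.8) = 0.001803 K/W
ΣR = 0.005593 + 0.009019 + 0.01620 + 0.01559 + 0.001803 = 0.04820 K/W
Q = ΔT/ΣR = (21.2 °C − -0.966 °C)/0.04820 = 459.9 W
From the inner boundary to the plywood/beech interface, ΣR_partial = 0.01461 K/W.
T_interface = T_in − Q·ΣR_partial = 21.2 °C − (459.9)(0.01461) = 14.5 °C

T = 14.5 °C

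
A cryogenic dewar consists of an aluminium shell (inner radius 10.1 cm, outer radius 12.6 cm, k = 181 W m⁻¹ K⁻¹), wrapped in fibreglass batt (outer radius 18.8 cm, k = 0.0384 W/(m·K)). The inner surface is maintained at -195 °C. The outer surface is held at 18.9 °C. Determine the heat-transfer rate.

Q = 39.4 W

Treat each layer as a resistance in series:
  R_aluminium = (1/0.101 − 1/0.126)/(4πk) = 1.964/(4π·181) = 8.637×10^-4 K/W
  R_fibreglass batt = (1/0.126 − 1/0.188)/(4πk) = 2.617/(4π·0.0384) = 5.424 K/W
ΣR = 8.637×10^-4 + 5.424 = 5.425 K/W
Q = ΔT/ΣR = (-195 °C − 18.9 °C)/5.425 = -39.4 W
(Negative Q ⇒ heat flows inward; heat gain = 39.4 W.)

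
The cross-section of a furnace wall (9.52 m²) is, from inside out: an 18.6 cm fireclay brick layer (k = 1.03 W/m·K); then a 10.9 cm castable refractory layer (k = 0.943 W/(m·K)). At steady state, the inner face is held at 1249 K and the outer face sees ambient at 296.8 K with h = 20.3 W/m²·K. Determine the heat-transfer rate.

Resistance network (inner→outer):
  R_fireclay brick = L/(kA) = 0.186/(1.03·9.52) = 0.01897 K/W
  R_castable refractory = L/(kA) = 0.109/(0.943·9.52) = 0.01214 K/W
  R_conv,out = 1/(hA) = 1/(20.3·9.52) = 0.005174 K/W
ΣR = 0.01897 + 0.01214 + 0.005174 = 0.03628 K/W
Q = ΔT/ΣR = (1249 K − 296.8 K)/0.03628 = 26200 W

Q = 26.2 kW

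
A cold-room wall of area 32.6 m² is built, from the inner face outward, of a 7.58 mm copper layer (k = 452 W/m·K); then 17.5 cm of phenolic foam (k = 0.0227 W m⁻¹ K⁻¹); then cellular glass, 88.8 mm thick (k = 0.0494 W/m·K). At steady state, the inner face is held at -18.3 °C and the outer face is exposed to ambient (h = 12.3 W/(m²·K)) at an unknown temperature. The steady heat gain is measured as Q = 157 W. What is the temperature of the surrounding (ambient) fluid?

T_out = 27.9 °C

Sum the resistances:
  R_copper = L/(kA) = 0.00758/(452·32.6) = 5.144×10^-7 K/W
  R_phenolic foam = L/(kA) = 0.175/(0.0227·32.6) = 0.2365 K/W
  R_cellular glass = L/(kA) = 0.0888/(0.0494·32.6) = 0.05514 K/W
  R_conv,out = 1/(hA) = 1/(12.3·32.6) = 0.002494 K/W
ΣR = 0.2941 K/W
ΔT = Q·ΣR = 157 × 0.2941 = 46.17 K
Heat flows inward, so T_out = T_in + ΔT = -18.3 + 46.17 = 27.9 °C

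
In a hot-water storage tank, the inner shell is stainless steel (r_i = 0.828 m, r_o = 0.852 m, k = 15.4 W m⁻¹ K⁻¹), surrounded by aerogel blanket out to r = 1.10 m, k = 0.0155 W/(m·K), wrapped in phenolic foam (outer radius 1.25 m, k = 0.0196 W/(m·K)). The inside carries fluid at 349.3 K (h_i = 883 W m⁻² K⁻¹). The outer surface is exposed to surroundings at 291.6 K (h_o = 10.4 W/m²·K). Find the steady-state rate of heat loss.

Treat each layer as a resistance in series:
  R_conv,in = 1/(4πr²h) = 1/(4π·0.828²·883) = 1.315×10^-4 K/W
  R_stainless steel = (1/0.828 − 1/0.852)/(4πk) = 0.03402/(4π·15.4) = 1.758×10^-4 K/W
  R_aerogel blanket = (1/0.852 − 1/1.10)/(4πk) = 0.2646/(4π·0.0155) = 1.359 K/W
  R_phenolic foam = (1/1.10 − 1/1.25)/(4πk) = 0.1091/(4π·0.0196) = 0.4429 K/W
  R_conv,out = 1/(4πr²h) = 1/(4π·1.25²·10.4) = 0.004897 K/W
ΣR = 1.315×10^-4 + 1.758×10^-4 + 1.359 + 0.4429 + 0.004897 = 1.807 K/W
Q = ΔT/ΣR = (349.3 K − 291.6 K)/1.807 = 31.9 W

Q = 31.9 W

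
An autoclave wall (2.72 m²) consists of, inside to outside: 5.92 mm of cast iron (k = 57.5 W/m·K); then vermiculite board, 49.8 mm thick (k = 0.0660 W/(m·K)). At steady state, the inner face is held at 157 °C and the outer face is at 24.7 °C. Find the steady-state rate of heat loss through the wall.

Treat each layer as a resistance in series:
  R_cast iron = L/(kA) = 0.00592/(57.5·2.72) = 3.785×10^-5 K/W
  R_vermiculite board = L/(kA) = 0.0498/(0.0660·2.72) = 0.2774 K/W
ΣR = 3.785×10^-5 + 0.2774 = 0.2774 K/W
Q = ΔT/ΣR = (157 °C − 24.7 °C)/0.2774 = 477 W

Q = 477 W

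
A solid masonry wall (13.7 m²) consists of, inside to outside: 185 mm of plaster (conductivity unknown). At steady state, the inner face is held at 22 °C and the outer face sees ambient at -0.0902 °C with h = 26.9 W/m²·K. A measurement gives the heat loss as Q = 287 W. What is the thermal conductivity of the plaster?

ΣR = ΔT/Q = |22 − -0.0902|/287 = 0.07697 K/W
Known resistances:
  R_conv,out = 1/(hA) = 1/(26.9·13.7) = 0.002713 K/W
R_plaster = ΣR − ΣR_known = 0.07697 − 0.002713 = 0.07426 K/W
L/(kA) = 0.07426 ⇒ k = 0.185/(0.07426·13.7) = 0.182 W/m·K

k = 0.182 W/m·K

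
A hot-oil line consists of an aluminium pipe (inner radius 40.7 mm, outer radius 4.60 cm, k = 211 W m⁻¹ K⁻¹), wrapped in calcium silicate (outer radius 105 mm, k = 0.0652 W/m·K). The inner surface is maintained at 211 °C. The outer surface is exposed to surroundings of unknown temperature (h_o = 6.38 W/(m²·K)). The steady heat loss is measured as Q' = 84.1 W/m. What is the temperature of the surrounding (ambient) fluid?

Sum the resistances:
  R'_aluminium = ln(0.0460/0.0407)/(2πk) = 0.1224/(2π·211) = 9.233×10^-5 m·K/W
  R'_calcium silicate = ln(0.105/0.0460)/(2πk) = 0.8253/(2π·0.0652) = 2.015 m·K/W
  R'_conv,out = 1/(2πr h) = 1/(2π·0.105·6.38) = 0.2376 m·K/W
ΣR = 2.252 m·K/W
ΔT = Q'·ΣR = 84.1 × 2.252 = 189.4 K
Heat flows outward, so T_out = T_in − ΔT = 211 − 189.4 = 21.6 °C

T_out = 21.6 °C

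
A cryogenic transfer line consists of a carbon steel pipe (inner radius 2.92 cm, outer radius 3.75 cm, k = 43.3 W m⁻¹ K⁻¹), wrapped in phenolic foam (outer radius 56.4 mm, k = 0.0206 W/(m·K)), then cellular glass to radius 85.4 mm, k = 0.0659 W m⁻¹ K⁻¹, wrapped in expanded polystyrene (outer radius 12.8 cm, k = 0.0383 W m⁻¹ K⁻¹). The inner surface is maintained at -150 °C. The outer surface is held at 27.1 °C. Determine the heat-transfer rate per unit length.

Treat each layer as a resistance in series:
  R'_carbon steel = ln(0.0375/0.0292)/(2πk) = 0.2502/(2π·43.3) = 9.195×10^-4 m·K/W
  R'_phenolic foam = ln(0.0564/0.0375)/(2πk) = 0.4081/(2π·0.0206) = 3.153 m·K/W
  R'_cellular glass = ln(0.0854/0.0564)/(2πk) = 0.4149/(2π·0.0659) = 1.002 m·K/W
  R'_expanded polystyrene = ln(0.128/0.0854)/(2πk) = 0.4047/(2π·0.0383) = 1.682 m·K/W
ΣR = 9.195×10^-4 + 3.153 + 1.002 + 1.682 = 5.838 m·K/W
Q' = ΔT/ΣR = (-150 °C − 27.1 °C)/5.838 = -30.3 W/m
(Negative Q' ⇒ heat flows inward; heat gain = 30.3 W/m.)

Q' = 30.3 W/m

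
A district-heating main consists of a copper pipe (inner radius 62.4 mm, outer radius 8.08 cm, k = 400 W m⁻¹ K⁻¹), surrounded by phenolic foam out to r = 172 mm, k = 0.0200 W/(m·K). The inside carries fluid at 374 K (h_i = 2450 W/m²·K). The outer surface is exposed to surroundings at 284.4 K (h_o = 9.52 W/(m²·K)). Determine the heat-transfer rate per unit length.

Q' = 14.7 W/m

Series thermal resistances, inner to outer:
  R'_conv,in = 1/(2πr h) = 1/(2π·0.0624·2450) = 0.001041 m·K/W
  R'_copper = ln(0.0808/0.0624)/(2πk) = 0.2584/(2π·400) = 1.028×10^-4 m·K/W
  R'_phenolic foam = ln(0.172/0.0808)/(2πk) = 0.7555/(2π·0.0200) = 6.012 m·K/W
  R'_conv,out = 1/(2πr h) = 1/(2π·0.172·9.52) = 0.09720 m·K/W
ΣR = 0.001041 + 1.028×10^-4 + 6.012 + 0.09720 = 6.110 m·K/W
Q' = ΔT/ΣR = (374 K − 284.4 K)/6.110 = 14.7 W/m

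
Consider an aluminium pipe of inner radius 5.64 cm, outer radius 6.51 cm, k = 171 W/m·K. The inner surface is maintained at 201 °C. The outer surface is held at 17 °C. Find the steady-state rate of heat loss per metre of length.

Q' = 2πk·ΔT/ln(r₂/r₁) = 2π × 171 × 184 / ln(0.0651/0.0564) = 1.38×10^6 W/m

Q' = 1.38×10^6 W/m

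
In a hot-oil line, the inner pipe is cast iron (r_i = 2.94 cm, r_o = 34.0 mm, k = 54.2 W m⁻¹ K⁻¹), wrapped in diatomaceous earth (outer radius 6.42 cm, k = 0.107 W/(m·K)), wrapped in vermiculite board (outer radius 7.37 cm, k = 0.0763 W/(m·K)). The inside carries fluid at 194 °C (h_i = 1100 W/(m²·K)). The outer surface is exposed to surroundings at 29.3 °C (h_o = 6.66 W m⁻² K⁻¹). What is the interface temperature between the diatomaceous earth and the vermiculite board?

T = 93.8 °C

Series thermal resistances, inner to outer:
  R'_conv,in = 1/(2πr h) = 1/(2π·0.0294·1100) = 0.004921 m·K/W
  R'_cast iron = ln(0.0340/0.0294)/(2πk) = 0.1454/(2π·54.2) = 4.269×10^-4 m·K/W
  R'_diatomaceous earth = ln(0.0642/0.0340)/(2πk) = 0.6356/(2π·0.107) = 0.9455 m·K/W
  R'_vermiculite board = ln(0.0737/0.0642)/(2πk) = 0.1380/(2π·0.0763) = 0.2879 m·K/W
  R'_conv,out = 1/(2πr h) = 1/(2π·0.0737·6.66) = 0.3242 m·K/W
ΣR = 0.004921 + 4.269×10^-4 + 0.9455 + 0.2879 + 0.3242 = 1.563 m·K/W
Q' = ΔT/ΣR = (194 °C − 29.3 °C)/1.563 = 105.4 W/m
From the inner boundary to the diatomaceous earth/vermiculite board interface, ΣR_partial = 0.9508 m·K/W.
T_interface = T_in − Q'·ΣR_partial = 194 °C − (105.4)(0.9508) = 93.8 °C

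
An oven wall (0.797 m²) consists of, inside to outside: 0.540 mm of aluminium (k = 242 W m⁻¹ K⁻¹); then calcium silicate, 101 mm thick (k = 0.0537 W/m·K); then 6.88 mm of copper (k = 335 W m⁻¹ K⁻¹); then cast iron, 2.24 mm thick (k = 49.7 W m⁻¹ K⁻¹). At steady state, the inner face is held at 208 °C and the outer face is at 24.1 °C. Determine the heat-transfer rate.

Q = 77.9 W

Treat each layer as a resistance in series:
  R_aluminium = L/(kA) = 5.40×10^-4/(242·0.797) = 2.800×10^-6 K/W
  R_calcium silicate = L/(kA) = 0.101/(0.0537·0.797) = 2.360 K/W
  R_copper = L/(kA) = 0.00688/(335·0.797) = 2.577×10^-5 K/W
  R_cast iron = L/(kA) = 0.00224/(49.7·0.797) = 5.655×10^-5 K/W
ΣR = 2.800×10^-6 + 2.360 + 2.577×10^-5 + 5.655×10^-5 = 2.360 K/W
Q = ΔT/ΣR = (208 °C − 24.1 °C)/2.360 = 77.9 W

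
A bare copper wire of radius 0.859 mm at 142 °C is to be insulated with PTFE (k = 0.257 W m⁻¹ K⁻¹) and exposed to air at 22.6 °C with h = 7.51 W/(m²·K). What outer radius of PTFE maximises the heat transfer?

r_cr = 3.42 cm

For a cylinder, r_cr = k_ins/h = 0.257/7.51 = 0.0342 m = 3.42 cm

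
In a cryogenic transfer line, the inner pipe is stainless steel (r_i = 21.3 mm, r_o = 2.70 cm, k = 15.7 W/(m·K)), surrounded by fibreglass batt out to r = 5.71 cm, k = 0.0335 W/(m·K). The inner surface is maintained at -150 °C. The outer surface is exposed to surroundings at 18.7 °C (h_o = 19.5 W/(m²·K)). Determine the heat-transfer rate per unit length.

Resistance network (inner→outer):
  R'_stainless steel = ln(0.0270/0.0213)/(2πk) = 0.2371/(2π·15.7) = 0.002404 m·K/W
  R'_fibreglass batt = ln(0.0571/0.0270)/(2πk) = 0.7490/(2π·0.0335) = 3.558 m·K/W
  R'_conv,out = 1/(2πr h) = 1/(2π·0.0571·19.5) = 0.1429 m·K/W
ΣR = 0.002404 + 3.558 + 0.1429 = 3.703 m·K/W
Q' = ΔT/ΣR = (-150 °C − 18.7 °C)/3.703 = -45.6 W/m
(Negative Q' ⇒ heat flows inward; heat gain = 45.6 W/m.)

Q' = 45.6 W/m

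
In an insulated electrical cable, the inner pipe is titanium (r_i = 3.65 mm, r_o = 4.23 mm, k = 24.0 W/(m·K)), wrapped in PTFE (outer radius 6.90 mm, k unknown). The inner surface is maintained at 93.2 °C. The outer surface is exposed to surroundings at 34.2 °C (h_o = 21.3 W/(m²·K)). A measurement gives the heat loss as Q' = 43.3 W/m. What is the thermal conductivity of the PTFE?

k = 0.279 W/m·K

ΣR = ΔT/Q' = |93.2 − 34.2|/43.3 = 1.363 m·K/W
Known resistances:
  R'_titanium = ln(0.00423/0.00365)/(2πk) = 0.1475/(2π·24.0) = 9.780×10^-4 m·K/W
  R'_conv,out = 1/(2πr h) = 1/(2π·0.00690·21.3) = 1.083 m·K/W
R_PTFE = ΣR − ΣR_known = 1.363 − 1.084 = 0.2790 m·K/W
ln(r₂/r₁)/(2πk) = 0.2790 ⇒ k = 0.4893/(2π·0.2790) = 0.279 W/m·K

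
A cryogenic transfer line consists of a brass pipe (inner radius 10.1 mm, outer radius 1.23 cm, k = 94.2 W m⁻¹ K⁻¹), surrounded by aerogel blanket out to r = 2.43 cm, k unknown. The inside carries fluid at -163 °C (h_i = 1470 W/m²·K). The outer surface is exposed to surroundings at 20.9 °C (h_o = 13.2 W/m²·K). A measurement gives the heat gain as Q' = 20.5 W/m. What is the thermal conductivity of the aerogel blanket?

k = 0.0128 W/m·K

ΣR = ΔT/Q' = |-163 − 20.9|/20.5 = 8.971 m·K/W
Known resistances:
  R'_conv,in = 1/(2πr h) = 1/(2π·0.0101·1470) = 0.01072 m·K/W
  R'_brass = ln(0.0123/0.0101)/(2πk) = 0.1971/(2π·94.2) = 3.329×10^-4 m·K/W
  R'_conv,out = 1/(2πr h) = 1/(2π·0.0243·13.2) = 0.4962 m·K/W
R_aerogel blanket = ΣR − ΣR_known = 8.971 − 0.5073 = 8.464 m·K/W
ln(r₂/r₁)/(2πk) = 8.464 ⇒ k = 0.6809/(2π·8.464) = 0.0128 W/m·K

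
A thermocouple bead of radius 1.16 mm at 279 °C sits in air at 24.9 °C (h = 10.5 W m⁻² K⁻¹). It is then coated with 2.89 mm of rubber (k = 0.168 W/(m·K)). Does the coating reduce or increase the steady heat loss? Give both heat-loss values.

increases: 0.0451 → 0.337 W

Critical radius for a sphere: r_cr = 2k/h = 0.0320 m = 3.20 cm.
Outer radius after coating: r₂ = 0.00116 + 0.00289 = 0.00405 m.
Since r₁ < r_cr and r₂ ≤ r_cr, the coating moves toward the maximum at r_cr — heat loss rises.
Bare: R = 1/(4πr₁²h) = 5632 K/W; Q = 254.1/5632 = 0.0451 W.
Coated: R = R_cond + R_conv = 753.4 K/W; Q = 254.1/753.4 = 0.337 W.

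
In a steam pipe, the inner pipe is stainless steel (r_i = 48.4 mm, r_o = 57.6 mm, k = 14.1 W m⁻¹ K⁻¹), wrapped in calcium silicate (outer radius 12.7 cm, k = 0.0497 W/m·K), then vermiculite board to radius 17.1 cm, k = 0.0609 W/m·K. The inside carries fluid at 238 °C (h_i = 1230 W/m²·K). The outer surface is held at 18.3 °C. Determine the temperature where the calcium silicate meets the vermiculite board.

Resistance network (inner→outer):
  R'_conv,in = 1/(2πr h) = 1/(2π·0.0484·1230) = 0.002673 m·K/W
  R'_stainless steel = ln(0.0576/0.0484)/(2πk) = 0.1740/(2π·14.1) = 0.001964 m·K/W
  R'_calcium silicate = ln(0.127/0.0576)/(2πk) = 0.7907/(2π·0.0497) = 2.532 m·K/W
  R'_vermiculite board = ln(0.171/0.127)/(2πk) = 0.2975/(2π·0.0609) = 0.7774 m·K/W
ΣR = 0.002673 + 0.001964 + 2.532 + 0.7774 = 3.314 m·K/W
Q' = ΔT/ΣR = (238 °C − 18.3 °C)/3.314 = 66.29 W/m
From the inner boundary to the calcium silicate/vermiculite board interface, ΣR_partial = 2.537 m·K/W.
T_interface = T_in − Q'·ΣR_partial = 238 °C − (66.29)(2.537) = 69.8 °C

T = 69.8 °C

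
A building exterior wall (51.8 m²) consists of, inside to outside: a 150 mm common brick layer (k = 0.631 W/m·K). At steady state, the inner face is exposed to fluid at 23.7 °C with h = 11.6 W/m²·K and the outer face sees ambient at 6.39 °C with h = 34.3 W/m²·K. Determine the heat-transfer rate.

Series thermal resistances, inner to outer:
  R_conv,in = 1/(hA) = 1/(11.6·51.8) = 0.001664 K/W
  R_common brick = L/(kA) = 0.150/(0.631·51.8) = 0.004589 K/W
  R_conv,out = 1/(hA) = 1/(34.3·51.8) = 5.628×10^-4 K/W
ΣR = 0.001664 + 0.004589 + 5.628×10^-4 = 0.006816 K/W
Q = ΔT/ΣR = (23.7 °C − 6.39 °C)/0.006816 = 2540 W

Q = 2.54 kW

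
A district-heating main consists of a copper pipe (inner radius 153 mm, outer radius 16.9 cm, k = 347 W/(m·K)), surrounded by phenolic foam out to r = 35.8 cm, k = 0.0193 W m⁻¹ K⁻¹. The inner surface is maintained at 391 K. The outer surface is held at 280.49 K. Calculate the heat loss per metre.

Treat each layer as a resistance in series:
  R'_copper = ln(0.169/0.153)/(2πk) = 0.09946/(2π·347) = 4.562×10^-5 m·K/W
  R'_phenolic foam = ln(0.358/0.169)/(2πk) = 0.7506/(2π·0.0193) = 6.190 m·K/W
ΣR = 4.562×10^-5 + 6.190 = 6.190 m·K/W
Q' = ΔT/ΣR = (391 K − 280.49 K)/6.190 = 17.9 W/m

Q' = 17.9 W/m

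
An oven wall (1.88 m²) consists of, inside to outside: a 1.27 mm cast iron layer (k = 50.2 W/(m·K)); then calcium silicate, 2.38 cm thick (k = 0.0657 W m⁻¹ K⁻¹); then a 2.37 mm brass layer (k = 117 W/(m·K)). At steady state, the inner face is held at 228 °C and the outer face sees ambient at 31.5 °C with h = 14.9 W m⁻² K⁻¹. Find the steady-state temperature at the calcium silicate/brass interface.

T = 62.2 °C

Treat each layer as a resistance in series:
  R_cast iron = L/(kA) = 0.00127/(50.2·1.88) = 1.346×10^-5 K/W
  R_calcium silicate = L/(kA) = 0.0238/(0.0657·1.88) = 0.1927 K/W
  R_brass = L/(kA) = 0.00237/(117·1.88) = 1.077×10^-5 K/W
  R_conv,out = 1/(hA) = 1/(14.9·1.88) = 0.03570 K/W
ΣR = 1.346×10^-5 + 0.1927 + 1.077×10^-5 + 0.03570 = 0.2284 K/W
Q = ΔT/ΣR = (228 °C − 31.5 °C)/0.2284 = 860.3 W
From the inner boundary to the calcium silicate/brass interface, ΣR_partial = 0.1927 K/W.
T_interface = T_in − Q·ΣR_partial = 228 °C − (860.3)(0.1927) = 62.2 °C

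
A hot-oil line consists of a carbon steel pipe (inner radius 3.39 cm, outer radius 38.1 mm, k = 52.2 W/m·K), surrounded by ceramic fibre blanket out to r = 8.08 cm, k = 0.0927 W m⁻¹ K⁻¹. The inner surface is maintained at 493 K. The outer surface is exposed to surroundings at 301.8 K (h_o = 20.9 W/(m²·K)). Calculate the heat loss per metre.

Treat each layer as a resistance in series:
  R'_carbon steel = ln(0.0381/0.0339)/(2πk) = 0.1168/(2π·52.2) = 3.561×10^-4 m·K/W
  R'_ceramic fibre blanket = ln(0.0808/0.0381)/(2πk) = 0.7518/(2π·0.0927) = 1.291 m·K/W
  R'_conv,out = 1/(2πr h) = 1/(2π·0.0808·20.9) = 0.09425 m·K/W
ΣR = 3.561×10^-4 + 1.291 + 0.09425 = 1.386 m·K/W
Q' = ΔT/ΣR = (493 K − 301.8 K)/1.386 = 138 W/m

Q' = 138 W/m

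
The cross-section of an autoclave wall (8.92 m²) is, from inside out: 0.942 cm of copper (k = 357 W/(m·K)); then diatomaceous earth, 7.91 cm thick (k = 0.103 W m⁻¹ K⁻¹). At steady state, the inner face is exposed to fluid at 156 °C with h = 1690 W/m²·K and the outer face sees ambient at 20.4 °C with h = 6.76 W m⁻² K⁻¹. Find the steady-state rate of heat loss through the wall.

Q = 1320 W

Treat each layer as a resistance in series:
  R_conv,in = 1/(hA) = 1/(1690·8.92) = 6.634×10^-5 K/W
  R_copper = L/(kA) = 0.00942/(357·8.92) = 2.958×10^-6 K/W
  R_diatomaceous earth = L/(kA) = 0.0791/(0.103·8.92) = 0.08609 K/W
  R_conv,out = 1/(hA) = 1/(6.76·8.92) = 0.01658 K/W
ΣR = 6.634×10^-5 + 2.958×10^-6 + 0.08609 + 0.01658 = 0.1027 K/W
Q = ΔT/ΣR = (156 °C − 20.4 °C)/0.1027 = 1320 W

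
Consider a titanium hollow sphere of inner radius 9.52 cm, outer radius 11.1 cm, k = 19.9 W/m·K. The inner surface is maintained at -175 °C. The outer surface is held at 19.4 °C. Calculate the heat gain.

Q = 32.5 kW

Q = 4πk·ΔT/(1/r₁ − 1/r₂) = 4π × 19.9 × 194.4 / (1/0.0952 − 1/0.111) = 32500 W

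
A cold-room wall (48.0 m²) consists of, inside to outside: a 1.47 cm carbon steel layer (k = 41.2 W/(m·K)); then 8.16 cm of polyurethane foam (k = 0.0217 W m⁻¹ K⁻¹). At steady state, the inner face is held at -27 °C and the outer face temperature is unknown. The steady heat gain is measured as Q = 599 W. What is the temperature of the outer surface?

T_out = 19.9 °C

Sum the resistances:
  R_carbon steel = L/(kA) = 0.0147/(41.2·48.0) = 7.433×10^-6 K/W
  R_polyurethane foam = L/(kA) = 0.0816/(0.0217·48.0) = 0.07834 K/W
ΣR = 0.07835 K/W
ΔT = Q·ΣR = 599 × 0.07835 = 46.93 K
Heat flows inward, so T_out = T_in + ΔT = -27 + 46.93 = 19.9 °C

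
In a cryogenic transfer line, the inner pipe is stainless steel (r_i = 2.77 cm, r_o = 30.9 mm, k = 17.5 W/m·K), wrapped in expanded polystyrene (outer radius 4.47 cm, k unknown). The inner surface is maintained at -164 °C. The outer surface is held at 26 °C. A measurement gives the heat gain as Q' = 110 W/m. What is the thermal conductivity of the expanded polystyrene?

ΣR = ΔT/Q' = |-164 − 26|/110 = 1.727 m·K/W
Known resistances:
  R'_stainless steel = ln(0.0309/0.0277)/(2πk) = 0.1093/(2π·17.5) = 9.943×10^-4 m·K/W
R_expanded polystyrene = ΣR − ΣR_known = 1.727 − 9.943×10^-4 = 1.726 m·K/W
ln(r₂/r₁)/(2πk) = 1.726 ⇒ k = 0.3692/(2π·1.726) = 0.0340 W/m·K

k = 0.0340 W/m·K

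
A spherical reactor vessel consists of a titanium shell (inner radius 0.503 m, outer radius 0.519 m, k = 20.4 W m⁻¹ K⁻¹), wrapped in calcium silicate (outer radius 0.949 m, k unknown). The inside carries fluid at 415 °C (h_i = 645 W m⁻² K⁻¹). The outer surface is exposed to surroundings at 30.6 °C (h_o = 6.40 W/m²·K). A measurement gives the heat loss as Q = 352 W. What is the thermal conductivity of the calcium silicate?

k = 0.0645 W/m·K

ΣR = ΔT/Q = |415 − 30.6|/352 = 1.092 K/W
Known resistances:
  R_conv,in = 1/(4πr²h) = 1/(4π·0.503²·645) = 4.876×10^-4 K/W
  R_titanium = (1/0.503 − 1/0.519)/(4πk) = 0.06129/(4π·20.4) = 2.391×10^-4 K/W
  R_conv,out = 1/(4πr²h) = 1/(4π·0.949²·6.40) = 0.01381 K/W
R_calcium silicate = ΣR − ΣR_known = 1.092 − 0.01454 = 1.077 K/W
(1/r₁−1/r₂)/(4πk) = 1.077 ⇒ k = 0.8730/(4π·1.077) = 0.0645 W/m·K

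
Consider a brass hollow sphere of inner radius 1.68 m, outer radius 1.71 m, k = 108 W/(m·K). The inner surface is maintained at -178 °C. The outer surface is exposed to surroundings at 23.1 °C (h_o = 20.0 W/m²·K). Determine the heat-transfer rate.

Treat each layer as a resistance in series:
  R_brass = (1/1.68 − 1/1.71)/(4πk) = 0.01044/(4π·108) = 7.695×10^-6 K/W
  R_conv,out = 1/(4πr²h) = 1/(4π·1.71²·20.0) = 0.001361 K/W
ΣR = 7.695×10^-6 + 0.001361 = 0.001369 K/W
Q = ΔT/ΣR = (-178 °C − 23.1 °C)/0.001369 = -1.47×10^5 W
(Negative Q ⇒ heat flows inward; heat gain = 1.47×10^5 W.)

Q = 147 kW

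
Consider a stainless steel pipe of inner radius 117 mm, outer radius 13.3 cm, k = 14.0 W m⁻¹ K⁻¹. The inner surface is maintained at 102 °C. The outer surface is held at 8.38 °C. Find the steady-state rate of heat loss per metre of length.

Q' = 2πk·ΔT/ln(r₂/r₁) = 2π × 14.0 × 93.62 / ln(0.133/0.117) = 64200 W/m

Q' = 64.2 kW/m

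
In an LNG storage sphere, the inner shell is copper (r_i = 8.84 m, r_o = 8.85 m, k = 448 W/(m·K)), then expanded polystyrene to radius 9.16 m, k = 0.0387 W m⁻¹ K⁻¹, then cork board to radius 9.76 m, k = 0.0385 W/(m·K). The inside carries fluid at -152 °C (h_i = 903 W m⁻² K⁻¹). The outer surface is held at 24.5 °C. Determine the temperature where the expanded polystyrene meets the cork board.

T = -88.1 °C

Treat each layer as a resistance in series:
  R_conv,in = 1/(4πr²h) = 1/(4π·8.84²·903) = 1.128×10^-6 K/W
  R_copper = (1/8.84 − 1/8.85)/(4πk) = 1.278×10^-4/(4π·448) = 2.270×10^-8 K/W
  R_expanded polystyrene = (1/8.85 − 1/9.16)/(4πk) = 0.003824/(4π·0.0387) = 0.007863 K/W
  R_cork board = (1/9.16 − 1/9.76)/(4πk) = 0.006711/(4π·0.0385) = 0.01387 K/W
ΣR = 1.128×10^-6 + 2.270×10^-8 + 0.007863 + 0.01387 = 0.02173 K/W
Q = ΔT/ΣR = (-152 °C − 24.5 °C)/0.02173 = -8122 W
From the inner boundary to the expanded polystyrene/cork board interface, ΣR_partial = 0.007864 K/W.
T_interface = T_in − Q·ΣR_partial = -152 °C − (-8122)(0.007864) = -88.1 °C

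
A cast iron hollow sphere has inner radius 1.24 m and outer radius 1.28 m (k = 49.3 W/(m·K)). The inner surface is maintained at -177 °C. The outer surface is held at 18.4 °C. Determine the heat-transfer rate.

Q = 4πk·ΔT/(1/r₁ − 1/r₂) = 4π × 49.3 × 195.4 / (1/1.24 − 1/1.28) = 4.80×10^6 W

Q = 4800 kW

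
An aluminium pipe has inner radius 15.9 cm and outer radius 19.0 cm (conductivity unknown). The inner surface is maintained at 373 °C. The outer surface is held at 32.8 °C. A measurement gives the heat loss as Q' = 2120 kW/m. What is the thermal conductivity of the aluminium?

ΣR = ΔT/Q' = |373 − 32.8|/2.12×10^6 = 1.605×10^-4 m·K/W
ln(r₂/r₁)/(2πk) = 1.605×10^-4 ⇒ k = 0.1781/(2π·1.605×10^-4) = 177 W/m·K

k = 177 W/m·K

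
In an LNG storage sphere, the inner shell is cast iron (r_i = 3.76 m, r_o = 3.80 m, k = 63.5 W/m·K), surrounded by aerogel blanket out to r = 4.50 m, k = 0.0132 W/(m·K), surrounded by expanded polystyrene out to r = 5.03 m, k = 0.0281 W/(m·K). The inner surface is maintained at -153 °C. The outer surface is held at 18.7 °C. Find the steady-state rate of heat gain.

Q = 548 W

Series thermal resistances, inner to outer:
  R_cast iron = (1/3.76 − 1/3.80)/(4πk) = 0.002800/(4π·63.5) = 3.508×10^-6 K/W
  R_aerogel blanket = (1/3.80 − 1/4.50)/(4πk) = 0.04094/(4π·0.0132) = 0.2468 K/W
  R_expanded polystyrene = (1/4.50 − 1/5.03)/(4πk) = 0.02342/(4π·0.0281) = 0.06631 K/W
ΣR = 3.508×10^-6 + 0.2468 + 0.06631 = 0.3131 K/W
Q = ΔT/ΣR = (-153 °C − 18.7 °C)/0.3131 = -548 W
(Negative Q ⇒ heat flows inward; heat gain = 548 W.)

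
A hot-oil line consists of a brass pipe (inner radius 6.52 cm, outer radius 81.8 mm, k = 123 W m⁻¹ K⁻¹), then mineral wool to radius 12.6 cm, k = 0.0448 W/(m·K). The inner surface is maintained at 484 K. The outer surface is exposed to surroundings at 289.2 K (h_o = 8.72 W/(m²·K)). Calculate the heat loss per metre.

Treat each layer as a resistance in series:
  R'_brass = ln(0.0818/0.0652)/(2πk) = 0.2268/(2π·123) = 2.935×10^-4 m·K/W
  R'_mineral wool = ln(0.126/0.0818)/(2πk) = 0.4320/(2π·0.0448) = 1.535 m·K/W
  R'_conv,out = 1/(2πr h) = 1/(2π·0.126·8.72) = 0.1449 m·K/W
ΣR = 2.935×10^-4 + 1.535 + 0.1449 = 1.680 m·K/W
Q' = ΔT/ΣR = (484 K − 289.2 K)/1.680 = 116 W/m

Q' = 116 W/m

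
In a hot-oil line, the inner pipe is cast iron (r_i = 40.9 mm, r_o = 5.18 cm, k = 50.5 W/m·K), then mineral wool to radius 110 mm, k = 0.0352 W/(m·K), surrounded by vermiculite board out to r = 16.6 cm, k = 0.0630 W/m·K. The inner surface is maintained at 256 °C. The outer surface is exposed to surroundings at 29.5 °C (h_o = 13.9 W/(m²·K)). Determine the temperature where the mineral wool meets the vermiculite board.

Series thermal resistances, inner to outer:
  R'_cast iron = ln(0.0518/0.0409)/(2πk) = 0.2363/(2π·50.5) = 7.446×10^-4 m·K/W
  R'_mineral wool = ln(0.110/0.0518)/(2πk) = 0.7531/(2π·0.0352) = 3.405 m·K/W
  R'_vermiculite board = ln(0.166/0.110)/(2πk) = 0.4115/(2π·0.0630) = 1.040 m·K/W
  R'_conv,out = 1/(2πr h) = 1/(2π·0.166·13.9) = 0.06898 m·K/W
ΣR = 7.446×10^-4 + 3.405 + 1.040 + 0.06898 = 4.515 m·K/W
Q' = ΔT/ΣR = (256 °C − 29.5 °C)/4.515 = 50.17 W/m
From the inner boundary to the mineral wool/vermiculite board interface, ΣR_partial = 3.406 m·K/W.
T_interface = T_in − Q'·ΣR_partial = 256 °C − (50.17)(3.406) = 85.1 °C

T = 85.1 °C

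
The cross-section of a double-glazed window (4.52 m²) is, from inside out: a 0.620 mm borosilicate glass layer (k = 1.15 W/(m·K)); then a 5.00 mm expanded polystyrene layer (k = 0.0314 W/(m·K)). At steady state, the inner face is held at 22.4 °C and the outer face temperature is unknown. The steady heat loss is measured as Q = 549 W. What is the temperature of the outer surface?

T_out = 2.99 °C

Series resistances:
  R_borosilicate glass = L/(kA) = 6.20×10^-4/(1.15·4.52) = 1.193×10^-4 K/W
  R_expanded polystyrene = L/(kA) = 0.00500/(0.0314·4.52) = 0.03523 K/W
ΣR = 0.03535 K/W
ΔT = Q·ΣR = 549 × 0.03535 = 19.41 K
Heat flows outward, so T_out = T_in − ΔT = 22.4 − 19.41 = 2.99 °C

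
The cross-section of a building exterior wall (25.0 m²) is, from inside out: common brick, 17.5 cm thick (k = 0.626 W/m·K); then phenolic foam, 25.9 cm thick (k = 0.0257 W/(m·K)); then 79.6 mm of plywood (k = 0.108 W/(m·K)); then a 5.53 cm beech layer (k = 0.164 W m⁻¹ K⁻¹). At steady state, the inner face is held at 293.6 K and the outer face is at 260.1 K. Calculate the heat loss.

Q = 73.3 W

Resistance network (inner→outer):
  R_common brick = L/(kA) = 0.175/(0.626·25.0) = 0.01118 K/W
  R_phenolic foam = L/(kA) = 0.259/(0.0257·25.0) = 0.4031 K/W
  R_plywood = L/(kA) = 0.0796/(0.108·25.0) = 0.02948 K/W
  R_beech = L/(kA) = 0.0553/(0.164·25.0) = 0.01349 K/W
ΣR = 0.01118 + 0.4031 + 0.02948 + 0.01349 = 0.4572 K/W
Q = ΔT/ΣR = (293.6 K − 260.1 K)/0.4572 = 73.3 W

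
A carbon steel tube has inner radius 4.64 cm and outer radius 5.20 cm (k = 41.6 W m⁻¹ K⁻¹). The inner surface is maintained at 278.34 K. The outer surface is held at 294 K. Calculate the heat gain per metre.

Q' = 2πk·ΔT/ln(r₂/r₁) = 2π × 41.6 × 15.66 / ln(0.0520/0.0464) = 35900 W/m

Q' = 35.9 kW/m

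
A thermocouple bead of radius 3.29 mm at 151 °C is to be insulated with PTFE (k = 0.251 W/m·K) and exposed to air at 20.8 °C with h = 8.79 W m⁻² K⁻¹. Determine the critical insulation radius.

r_cr = 5.71 cm

For a sphere, r_cr = 2k_ins/h = 2·0.251/8.79 = 0.0571 m = 5.71 cm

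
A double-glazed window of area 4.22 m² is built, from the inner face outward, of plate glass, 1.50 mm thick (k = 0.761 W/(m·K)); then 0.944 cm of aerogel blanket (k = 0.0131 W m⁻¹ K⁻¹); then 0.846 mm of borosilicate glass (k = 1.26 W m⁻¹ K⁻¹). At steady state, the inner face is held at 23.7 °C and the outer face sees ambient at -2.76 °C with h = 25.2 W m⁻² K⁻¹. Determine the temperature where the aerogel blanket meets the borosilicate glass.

Treat each layer as a resistance in series:
  R_plate glass = L/(kA) = 0.00150/(0.761·4.22) = 4.671×10^-4 K/W
  R_aerogel blanket = L/(kA) = 0.00944/(0.0131·4.22) = 0.1708 K/W
  R_borosilicate glass = L/(kA) = 8.46×10^-4/(1.26·4.22) = 1.591×10^-4 K/W
  R_conv,out = 1/(hA) = 1/(25.2·4.22) = 0.009403 K/W
ΣR = 4.671×10^-4 + 0.1708 + 1.591×10^-4 + 0.009403 = 0.1808 K/W
Q = ΔT/ΣR = (23.7 °C − -2.76 °C)/0.1808 = 146.3 W
From the inner boundary to the aerogel blanket/borosilicate glass interface, ΣR_partial = 0.1713 K/W.
T_interface = T_in − Q·ΣR_partial = 23.7 °C − (146.3)(0.1713) = -1.36 °C

T = -1.36 °C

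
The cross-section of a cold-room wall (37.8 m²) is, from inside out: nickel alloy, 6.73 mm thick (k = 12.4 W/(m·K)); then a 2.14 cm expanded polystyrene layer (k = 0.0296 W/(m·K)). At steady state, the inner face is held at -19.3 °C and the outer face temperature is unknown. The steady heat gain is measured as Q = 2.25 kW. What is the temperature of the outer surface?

T_out = 23.8 °C

Series resistances:
  R_nickel alloy = L/(kA) = 0.00673/(12.4·37.8) = 1.436×10^-5 K/W
  R_expanded polystyrene = L/(kA) = 0.0214/(0.0296·37.8) = 0.01913 K/W
ΣR = 0.01914 K/W
ΔT = Q·ΣR = 2250 × 0.01914 = 43.07 K
Heat flows inward, so T_out = T_in + ΔT = -19.3 + 43.07 = 23.8 °C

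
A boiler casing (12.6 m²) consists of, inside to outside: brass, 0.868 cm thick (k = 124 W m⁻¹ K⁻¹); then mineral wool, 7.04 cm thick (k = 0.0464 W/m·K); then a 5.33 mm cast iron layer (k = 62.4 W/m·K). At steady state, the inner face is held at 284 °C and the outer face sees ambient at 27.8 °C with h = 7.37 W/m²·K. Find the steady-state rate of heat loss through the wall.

Q = 1950 W

Series thermal resistances, inner to outer:
  R_brass = L/(kA) = 0.00868/(124·12.6) = 5.556×10^-6 K/W
  R_mineral wool = L/(kA) = 0.0704/(0.0464·12.6) = 0.1204 K/W
  R_cast iron = L/(kA) = 0.00533/(62.4·12.6) = 6.779×10^-6 K/W
  R_conv,out = 1/(hA) = 1/(7.37·12.6) = 0.01077 K/W
ΣR = 5.556×10^-6 + 0.1204 + 6.779×10^-6 + 0.01077 = 0.1312 K/W
Q = ΔT/ΣR = (284 °C − 27.8 °C)/0.1312 = 1950 W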